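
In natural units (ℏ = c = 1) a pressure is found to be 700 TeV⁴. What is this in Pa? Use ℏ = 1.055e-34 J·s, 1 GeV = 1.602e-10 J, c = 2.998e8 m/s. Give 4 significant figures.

1.457e52 Pa

Pressure is [E]/[L]³ = [E]⁴/(ℏc)³.
1 GeV⁴ → 1/(ℏc)³ × (1 GeV in J)⁴ = 2.082e37 Pa.
Convert the energy scale: 700 TeV⁴ = 7.00e14 GeV⁴.
Result: 7.00e14 × 2.082e37 = 1.457e52 Pa.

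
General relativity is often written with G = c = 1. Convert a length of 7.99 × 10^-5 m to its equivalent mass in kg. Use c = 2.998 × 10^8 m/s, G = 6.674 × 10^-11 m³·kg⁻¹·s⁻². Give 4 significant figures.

1.076 × 10^23 kg

Length → mass via c²/G.
7.99 × 10^-5 m × (c²/G) = 1.076 × 10^23 kg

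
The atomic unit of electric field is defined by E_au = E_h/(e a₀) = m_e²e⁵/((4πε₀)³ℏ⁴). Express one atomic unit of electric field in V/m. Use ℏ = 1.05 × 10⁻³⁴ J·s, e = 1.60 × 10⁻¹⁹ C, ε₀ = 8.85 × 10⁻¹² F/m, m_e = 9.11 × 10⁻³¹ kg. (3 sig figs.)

E_au = E_h/(e a₀) = m_e²e⁵/((4πε₀)³ℏ⁴)
E_h = 4.38 × 10⁻¹⁸ J
a₀ = 5.26 × 10⁻¹¹ m
E_h/(e·a₀) = 5.20 × 10¹¹ V/m

5.20 × 10¹¹ V/m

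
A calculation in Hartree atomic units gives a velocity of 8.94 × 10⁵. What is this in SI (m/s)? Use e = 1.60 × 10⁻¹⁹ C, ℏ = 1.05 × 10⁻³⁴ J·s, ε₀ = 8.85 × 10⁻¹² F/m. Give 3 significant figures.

One atomic unit of velocity: v_au = e²/(4πε₀ℏ) = 2.19 × 10⁶ m/s.
8.94 × 10⁵ × 2.19 × 10⁶ m/s = 1.96 × 10¹² m/s

1.96 × 10¹² m/s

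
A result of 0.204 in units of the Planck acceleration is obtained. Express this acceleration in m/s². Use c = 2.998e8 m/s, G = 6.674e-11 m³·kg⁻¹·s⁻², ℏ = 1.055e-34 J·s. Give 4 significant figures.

1.134e51 m/s²

One Planck acceleration: a_P = √(c⁷/(ℏG)) = 5.560e51 m/s².
0.204 × 5.560e51 m/s² = 1.134e51 m/s²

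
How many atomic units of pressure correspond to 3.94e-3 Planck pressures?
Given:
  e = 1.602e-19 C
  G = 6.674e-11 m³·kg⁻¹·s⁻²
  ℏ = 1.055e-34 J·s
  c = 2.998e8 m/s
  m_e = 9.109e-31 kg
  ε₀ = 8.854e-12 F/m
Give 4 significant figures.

6.231e97

Planck pressure: p_P = c⁷/(ℏG²) = 4.632e113 Pa
atomic unit of pressure: P_au = E_h/a₀³ = m_e⁴e¹⁰/((4πε₀)⁵ℏ⁸) = 2.929e13 Pa
3.94e-3 × 4.632e113 / 2.929e13 = 6.231e97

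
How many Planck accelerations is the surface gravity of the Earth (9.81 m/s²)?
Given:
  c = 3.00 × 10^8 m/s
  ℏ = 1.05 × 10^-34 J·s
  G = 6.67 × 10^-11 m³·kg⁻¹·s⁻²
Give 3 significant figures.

Planck acceleration: a_P = √(c⁷/(ℏG)) = 5.59 × 10^51 m/s².
9.81 / 5.59 × 10^51 = 1.76 × 10^-51

1.76 × 10^-51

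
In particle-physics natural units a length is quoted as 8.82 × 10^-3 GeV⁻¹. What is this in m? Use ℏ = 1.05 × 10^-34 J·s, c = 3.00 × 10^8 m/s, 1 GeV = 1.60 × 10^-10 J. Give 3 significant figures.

A length is [E]⁻¹ in ℏ=c=1; restore one factor of ℏc.
1 GeV⁻¹ → ℏc × (1 GeV in J)⁻¹ = 1.97 × 10^-16 m.
Result: 8.82 × 10^-3 × 1.97 × 10^-16 = 1.74 × 10^-18 m.

1.74 × 10^-18 m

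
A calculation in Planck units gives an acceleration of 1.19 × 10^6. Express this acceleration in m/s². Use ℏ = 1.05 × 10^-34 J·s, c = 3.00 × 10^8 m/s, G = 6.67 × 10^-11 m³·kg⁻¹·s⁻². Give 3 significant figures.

6.65 × 10^57 m/s²

One Planck acceleration: a_P = √(c⁷/(ℏG)) = 5.59 × 10^51 m/s².
1.19 × 10^6 × 5.59 × 10^51 m/s² = 6.65 × 10^57 m/s²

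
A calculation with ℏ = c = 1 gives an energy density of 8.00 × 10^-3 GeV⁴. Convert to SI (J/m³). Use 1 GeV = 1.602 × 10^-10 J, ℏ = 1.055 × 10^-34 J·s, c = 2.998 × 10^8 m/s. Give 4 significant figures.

[E]/[L]³ = [E]⁴/(ℏc)³; restore (ℏc)⁻³.
1 GeV⁴ → 1/(ℏc)³ × (1 GeV in J)⁴ = 2.082 × 10^37 J/m³.
Result: 8.00 × 10^-3 × 2.082 × 10^37 = 1.665 × 10^35 J/m³.

1.665 × 10^35 J/m³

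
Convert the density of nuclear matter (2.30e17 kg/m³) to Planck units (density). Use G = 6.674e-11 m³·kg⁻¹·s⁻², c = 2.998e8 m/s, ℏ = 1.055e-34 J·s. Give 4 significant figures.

4.463e-80

Planck density: ρ_P = c⁵/(ℏG²) = 5.154e96 kg/m³.
2.30e17 / 5.154e96 = 4.463e-80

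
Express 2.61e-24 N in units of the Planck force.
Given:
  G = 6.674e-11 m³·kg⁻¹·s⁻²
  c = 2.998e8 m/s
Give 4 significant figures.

2.156e-68

Planck force: F_P = c⁴/G = 1.210e44 N.
2.61e-24 / 1.210e44 = 2.156e-68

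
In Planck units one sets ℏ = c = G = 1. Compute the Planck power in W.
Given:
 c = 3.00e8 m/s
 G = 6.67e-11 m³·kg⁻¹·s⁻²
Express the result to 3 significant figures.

3.64e52 W

P_P = c⁵/G
  = 2.43e42 / 6.67e-11
  = 3.64e52 W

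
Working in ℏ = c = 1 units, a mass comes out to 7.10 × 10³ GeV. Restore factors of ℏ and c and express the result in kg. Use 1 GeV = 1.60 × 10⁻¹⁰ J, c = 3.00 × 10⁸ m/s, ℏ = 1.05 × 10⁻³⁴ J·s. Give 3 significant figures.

1.26 × 10⁻²³ kg

Mass is [E]/c²; divide by c².
1 GeV → 1/c² × (1 GeV in J) = 1.78 × 10⁻²⁷ kg.
Result: 7.10 × 10³ × 1.78 × 10⁻²⁷ = 1.26 × 10⁻²³ kg.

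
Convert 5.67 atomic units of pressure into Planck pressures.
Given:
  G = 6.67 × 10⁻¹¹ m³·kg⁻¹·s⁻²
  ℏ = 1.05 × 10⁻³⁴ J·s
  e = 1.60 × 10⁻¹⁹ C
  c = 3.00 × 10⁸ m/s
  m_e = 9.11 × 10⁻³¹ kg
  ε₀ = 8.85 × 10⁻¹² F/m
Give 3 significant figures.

atomic unit of pressure: P_au = E_h/a₀³ = m_e⁴e¹⁰/((4πε₀)⁵ℏ⁸) = 3.01 × 10¹³ Pa
Planck pressure: p_P = c⁷/(ℏG²) = 4.68 × 10¹¹³ Pa
5.67 × 3.01 × 10¹³ / 4.68 × 10¹¹³ = 3.65 × 10⁻¹⁰⁰

3.65 × 10⁻¹⁰⁰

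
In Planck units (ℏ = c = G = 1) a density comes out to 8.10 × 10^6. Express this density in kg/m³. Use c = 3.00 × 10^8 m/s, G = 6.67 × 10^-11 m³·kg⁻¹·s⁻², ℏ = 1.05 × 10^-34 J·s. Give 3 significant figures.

4.21 × 10^103 kg/m³

One Planck density: ρ_P = c⁵/(ℏG²) = 5.20 × 10^96 kg/m³.
8.10 × 10^6 × 5.20 × 10^96 kg/m³ = 4.21 × 10^103 kg/m³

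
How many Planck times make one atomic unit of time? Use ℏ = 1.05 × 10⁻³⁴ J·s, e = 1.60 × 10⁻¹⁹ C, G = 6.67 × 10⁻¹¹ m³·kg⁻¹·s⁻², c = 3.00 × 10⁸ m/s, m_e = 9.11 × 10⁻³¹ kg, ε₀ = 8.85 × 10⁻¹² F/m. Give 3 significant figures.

atomic unit of time: τ_au = (4πε₀)²ℏ³/(m_e e⁴) = 2.40 × 10⁻¹⁷ s
Planck time: t_P = √(ℏG/c⁵) = 5.37 × 10⁻⁴⁴ s
ratio = 2.40 × 10⁻¹⁷ / 5.37 × 10⁻⁴⁴ = 4.47 × 10²⁶

4.47 × 10²⁶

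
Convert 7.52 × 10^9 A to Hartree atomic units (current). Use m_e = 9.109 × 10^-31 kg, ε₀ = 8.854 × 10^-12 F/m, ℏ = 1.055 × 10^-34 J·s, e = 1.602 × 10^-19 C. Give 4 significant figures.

1.137 × 10^12

atomic unit of electric current: I_au = e E_h/ℏ = m_e e⁵/((4πε₀)²ℏ³) = 6.612 × 10^-3 A.
7.52 × 10^9 / 6.612 × 10^-3 = 1.137 × 10^12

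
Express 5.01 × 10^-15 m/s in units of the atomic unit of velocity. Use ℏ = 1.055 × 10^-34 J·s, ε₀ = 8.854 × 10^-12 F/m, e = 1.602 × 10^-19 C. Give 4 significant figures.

atomic unit of velocity: v_au = e²/(4πε₀ℏ) = 2.186 × 10^6 m/s.
5.01 × 10^-15 / 2.186 × 10^6 = 2.291 × 10^-21

2.291 × 10^-21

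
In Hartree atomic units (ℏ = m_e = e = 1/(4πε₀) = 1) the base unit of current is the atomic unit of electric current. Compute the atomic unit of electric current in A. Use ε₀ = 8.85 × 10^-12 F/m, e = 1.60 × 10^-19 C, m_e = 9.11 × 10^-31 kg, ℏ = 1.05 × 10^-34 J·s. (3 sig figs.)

I_au = e E_h/ℏ = m_e e⁵/((4πε₀)²ℏ³)
E_h = 4.38 × 10^-18 J
e·E_h/ℏ = 6.67 × 10^-3 A

6.67 × 10^-3 A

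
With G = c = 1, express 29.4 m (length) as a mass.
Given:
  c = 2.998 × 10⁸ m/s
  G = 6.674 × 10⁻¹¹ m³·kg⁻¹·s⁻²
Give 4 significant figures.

3.959 × 10²⁸ kg

Length → mass via c²/G.
29.4 m × (c²/G) = 3.959 × 10²⁸ kg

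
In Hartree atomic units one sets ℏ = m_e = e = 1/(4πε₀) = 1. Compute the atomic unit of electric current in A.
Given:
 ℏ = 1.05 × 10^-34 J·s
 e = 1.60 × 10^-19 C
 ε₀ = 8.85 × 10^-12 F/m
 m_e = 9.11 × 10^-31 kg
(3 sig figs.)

I_au = e E_h/ℏ = m_e e⁵/((4πε₀)²ℏ³)
E_h = 4.38 × 10^-18 J
e·E_h/ℏ = 6.67 × 10^-3 A

6.67 × 10^-3 A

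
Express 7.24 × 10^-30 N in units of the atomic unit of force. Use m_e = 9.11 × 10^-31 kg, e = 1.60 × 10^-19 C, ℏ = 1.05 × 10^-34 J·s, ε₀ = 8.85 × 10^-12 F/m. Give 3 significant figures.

8.69 × 10^-23

atomic unit of force: F_au = E_h/a₀ = m_e²e⁶/((4πε₀)³ℏ⁴) = 8.33 × 10^-8 N.
7.24 × 10^-30 / 8.33 × 10^-8 = 8.69 × 10^-23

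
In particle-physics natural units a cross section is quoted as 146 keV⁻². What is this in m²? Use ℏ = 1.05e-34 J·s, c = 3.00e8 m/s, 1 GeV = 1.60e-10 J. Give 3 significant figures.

Area is [L]² = [E]⁻²·(ℏc)²; restore (ℏc)².
1 GeV⁻² → (ℏc)² × (1 GeV in J)⁻² = 3.88e-32 m².
Convert the energy scale: 146 keV⁻² = 1.46e14 GeV⁻².
Result: 1.46e14 × 3.88e-32 = 5.66e-18 m².

5.66e-18 m²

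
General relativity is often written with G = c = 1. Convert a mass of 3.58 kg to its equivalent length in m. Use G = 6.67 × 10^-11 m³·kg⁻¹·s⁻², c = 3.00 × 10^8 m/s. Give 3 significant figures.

In G = c = 1 units mass has dimensions of length; the conversion factor is G/c².
3.58 kg × (G/c²) = 2.65 × 10^-27 m

2.65 × 10^-27 m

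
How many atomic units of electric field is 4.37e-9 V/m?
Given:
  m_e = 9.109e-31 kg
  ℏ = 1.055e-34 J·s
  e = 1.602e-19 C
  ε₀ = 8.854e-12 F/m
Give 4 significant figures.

atomic unit of electric field: E_au = E_h/(e a₀) = m_e²e⁵/((4πε₀)³ℏ⁴) = 5.131e11 V/m.
4.37e-9 / 5.131e11 = 8.517e-21

8.517e-21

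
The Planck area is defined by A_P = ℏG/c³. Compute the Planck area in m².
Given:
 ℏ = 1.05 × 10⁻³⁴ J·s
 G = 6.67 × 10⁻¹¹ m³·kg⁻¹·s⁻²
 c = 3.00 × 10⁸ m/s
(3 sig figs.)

A_P = ℏG/c³
  = 7.00 × 10⁻⁴⁵ / 2.70 × 10²⁵
  = 2.59 × 10⁻⁷⁰ m²

2.59 × 10⁻⁷⁰ m²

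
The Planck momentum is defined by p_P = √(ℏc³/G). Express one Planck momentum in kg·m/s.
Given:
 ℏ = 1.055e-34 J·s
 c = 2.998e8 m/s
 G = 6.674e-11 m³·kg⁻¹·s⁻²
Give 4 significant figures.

6.527 kg·m/s

p_P = √(ℏc³/G)
  = √(42.60)
  = 6.527 kg·m/s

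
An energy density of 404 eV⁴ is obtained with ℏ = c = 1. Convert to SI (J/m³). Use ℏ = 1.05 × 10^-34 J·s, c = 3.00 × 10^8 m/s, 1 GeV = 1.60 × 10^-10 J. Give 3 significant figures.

[E]/[L]³ = [E]⁴/(ℏc)³; restore (ℏc)⁻³.
1 GeV⁴ → 1/(ℏc)³ × (1 GeV in J)⁴ = 2.10 × 10^37 J/m³.
Convert the energy scale: 404 eV⁴ = 4.04 × 10^-34 GeV⁴.
Result: 4.04 × 10^-34 × 2.10 × 10^37 = 8.47 × 10^3 J/m³.

8.47 × 10^3 J/m³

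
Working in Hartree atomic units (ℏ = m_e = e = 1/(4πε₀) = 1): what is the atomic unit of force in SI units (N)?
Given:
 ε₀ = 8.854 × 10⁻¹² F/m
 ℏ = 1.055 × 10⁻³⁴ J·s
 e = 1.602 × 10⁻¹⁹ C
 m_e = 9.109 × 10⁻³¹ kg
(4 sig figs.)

From ℏ = m_e = e = 1/(4πε₀) = 1 the force scale is F_au = E_h/a₀ = m_e²e⁶/((4πε₀)³ℏ⁴).
E_h = 4.354 × 10⁻¹⁸ J
a₀ = 5.297 × 10⁻¹¹ m
E_h/a₀ = 8.220 × 10⁻⁸ N

8.220 × 10⁻⁸ N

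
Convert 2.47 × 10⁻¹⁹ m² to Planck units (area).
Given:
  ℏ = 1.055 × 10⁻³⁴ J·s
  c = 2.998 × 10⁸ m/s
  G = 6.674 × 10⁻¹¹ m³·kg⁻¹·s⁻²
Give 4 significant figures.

9.453 × 10⁵⁰

Planck area: A_P = ℏG/c³ = 2.613 × 10⁻⁷⁰ m².
2.47 × 10⁻¹⁹ / 2.613 × 10⁻⁷⁰ = 9.453 × 10⁵⁰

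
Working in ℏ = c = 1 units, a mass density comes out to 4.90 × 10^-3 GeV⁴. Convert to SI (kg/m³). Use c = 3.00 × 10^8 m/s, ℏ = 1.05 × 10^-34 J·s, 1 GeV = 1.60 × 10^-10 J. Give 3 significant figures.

1.14 × 10^18 kg/m³

Mass density is [E]/(c²[L]³) = [E]⁴/(ℏ³c⁵).
1 GeV⁴ → 1/(ℏ³c⁵) × (1 GeV in J)⁴ = 2.33 × 10^20 kg/m³.
Result: 4.90 × 10^-3 × 2.33 × 10^20 = 1.14 × 10^18 kg/m³.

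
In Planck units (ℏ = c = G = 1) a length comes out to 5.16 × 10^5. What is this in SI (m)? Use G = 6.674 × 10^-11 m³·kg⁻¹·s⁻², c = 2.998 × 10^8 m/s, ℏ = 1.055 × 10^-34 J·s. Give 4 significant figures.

One Planck length: ℓ_P = √(ℏG/c³) = 1.616 × 10^-35 m.
5.16 × 10^5 × 1.616 × 10^-35 m = 8.341 × 10^-30 m

8.341 × 10^-30 m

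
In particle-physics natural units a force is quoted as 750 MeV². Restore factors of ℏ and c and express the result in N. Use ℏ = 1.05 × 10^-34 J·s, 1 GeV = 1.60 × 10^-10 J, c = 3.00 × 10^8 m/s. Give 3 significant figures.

610 N

Force is [E]/[L] = [E]²/(ℏc); restore (ℏc)⁻¹.
1 GeV² → 1/(ℏc) × (1 GeV in J)² = 8.13 × 10^5 N.
Convert the energy scale: 750 MeV² = 7.50 × 10^-4 GeV².
Result: 7.50 × 10^-4 × 8.13 × 10^5 = 610 N.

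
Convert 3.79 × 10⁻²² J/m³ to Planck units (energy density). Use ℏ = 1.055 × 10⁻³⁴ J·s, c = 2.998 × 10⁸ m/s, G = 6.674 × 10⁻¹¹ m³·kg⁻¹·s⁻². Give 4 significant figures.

Planck energy density: u_P = c⁷/(ℏG²) = 4.632 × 10¹¹³ J/m³.
3.79 × 10⁻²² / 4.632 × 10¹¹³ = 8.182 × 10⁻¹³⁶

8.182 × 10⁻¹³⁶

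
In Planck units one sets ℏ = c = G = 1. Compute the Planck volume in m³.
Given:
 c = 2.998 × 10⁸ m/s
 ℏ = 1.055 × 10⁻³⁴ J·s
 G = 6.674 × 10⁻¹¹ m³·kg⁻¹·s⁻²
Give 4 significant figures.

V_P = (ℏG/c³)^(3/2)
  = √(1.784 × 10⁻²⁰⁹)
  = 4.224 × 10⁻¹⁰⁵ m³

4.224 × 10⁻¹⁰⁵ m³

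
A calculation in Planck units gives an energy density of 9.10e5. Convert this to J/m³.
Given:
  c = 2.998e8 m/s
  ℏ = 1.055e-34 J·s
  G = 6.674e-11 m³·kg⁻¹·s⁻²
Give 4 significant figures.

One Planck energy density: u_P = c⁷/(ℏG²) = 4.632e113 J/m³.
9.10e5 × 4.632e113 J/m³ = 4.215e119 J/m³

4.215e119 J/m³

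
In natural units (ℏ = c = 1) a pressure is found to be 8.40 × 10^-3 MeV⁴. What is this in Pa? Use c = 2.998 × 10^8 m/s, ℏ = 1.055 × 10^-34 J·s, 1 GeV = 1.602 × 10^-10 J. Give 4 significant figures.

Pressure is [E]/[L]³ = [E]⁴/(ℏc)³.
1 GeV⁴ → 1/(ℏc)³ × (1 GeV in J)⁴ = 2.082 × 10^37 Pa.
Convert the energy scale: 8.40 × 10^-3 MeV⁴ = 8.40 × 10^-15 GeV⁴.
Result: 8.40 × 10^-15 × 2.082 × 10^37 = 1.749 × 10^23 Pa.

1.749 × 10^23 Pa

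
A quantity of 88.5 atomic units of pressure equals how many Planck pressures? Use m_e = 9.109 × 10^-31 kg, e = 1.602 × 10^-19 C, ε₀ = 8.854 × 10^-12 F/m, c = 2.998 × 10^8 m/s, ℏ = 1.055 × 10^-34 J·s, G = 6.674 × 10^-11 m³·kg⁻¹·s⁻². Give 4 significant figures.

atomic unit of pressure: P_au = E_h/a₀³ = m_e⁴e¹⁰/((4πε₀)⁵ℏ⁸) = 2.929 × 10^13 Pa
Planck pressure: p_P = c⁷/(ℏG²) = 4.632 × 10^113 Pa
88.5 × 2.929 × 10^13 / 4.632 × 10^113 = 5.596 × 10^-99

5.596 × 10^-99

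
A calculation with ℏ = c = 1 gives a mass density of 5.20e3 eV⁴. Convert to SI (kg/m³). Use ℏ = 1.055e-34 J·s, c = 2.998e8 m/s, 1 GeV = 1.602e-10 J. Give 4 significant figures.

Mass density is [E]/(c²[L]³) = [E]⁴/(ℏ³c⁵).
1 GeV⁴ → 1/(ℏ³c⁵) × (1 GeV in J)⁴ = 2.316e20 kg/m³.
Convert the energy scale: 5.20e3 eV⁴ = 5.20e-33 GeV⁴.
Result: 5.20e-33 × 2.316e20 = 1.204e-12 kg/m³.

1.204e-12 kg/m³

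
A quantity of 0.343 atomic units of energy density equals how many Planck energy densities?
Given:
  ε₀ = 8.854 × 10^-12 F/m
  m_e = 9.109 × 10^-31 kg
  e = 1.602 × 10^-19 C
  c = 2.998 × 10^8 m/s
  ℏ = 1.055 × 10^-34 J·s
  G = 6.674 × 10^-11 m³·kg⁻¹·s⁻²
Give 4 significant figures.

atomic unit of energy density: u_au = E_h/a₀³ = m_e⁴e¹⁰/((4πε₀)⁵ℏ⁸) = 2.929 × 10^13 J/m³
Planck energy density: u_P = c⁷/(ℏG²) = 4.632 × 10^113 J/m³
0.343 × 2.929 × 10^13 / 4.632 × 10^113 = 2.169 × 10^-101

2.169 × 10^-101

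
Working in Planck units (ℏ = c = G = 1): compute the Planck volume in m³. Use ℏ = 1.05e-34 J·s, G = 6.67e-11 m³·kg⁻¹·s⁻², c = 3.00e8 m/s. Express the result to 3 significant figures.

The unique combination of the constants set to 1 with dimensions of volume is V_P = (ℏG/c³)^(3/2).
  = √(1.75e-209)
  = 4.18e-105 m³

4.18e-105 m³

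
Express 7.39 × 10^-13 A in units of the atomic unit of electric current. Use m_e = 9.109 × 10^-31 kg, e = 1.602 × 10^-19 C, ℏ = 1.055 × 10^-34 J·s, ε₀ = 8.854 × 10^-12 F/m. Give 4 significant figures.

atomic unit of electric current: I_au = e E_h/ℏ = m_e e⁵/((4πε₀)²ℏ³) = 6.612 × 10^-3 A.
7.39 × 10^-13 / 6.612 × 10^-3 = 1.118 × 10^-10

1.118 × 10^-10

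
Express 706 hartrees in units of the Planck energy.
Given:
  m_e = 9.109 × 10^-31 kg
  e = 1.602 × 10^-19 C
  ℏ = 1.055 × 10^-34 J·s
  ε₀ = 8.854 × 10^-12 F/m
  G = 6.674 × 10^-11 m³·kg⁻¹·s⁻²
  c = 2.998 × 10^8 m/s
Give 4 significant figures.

1.571 × 10^-24

hartree: E_h = m_e e⁴/(4πε₀ℏ)² = 4.354 × 10^-18 J
Planck energy: E_P = √(ℏc⁵/G) = 1.957 × 10^9 J
706 × 4.354 × 10^-18 / 1.957 × 10^9 = 1.571 × 10^-24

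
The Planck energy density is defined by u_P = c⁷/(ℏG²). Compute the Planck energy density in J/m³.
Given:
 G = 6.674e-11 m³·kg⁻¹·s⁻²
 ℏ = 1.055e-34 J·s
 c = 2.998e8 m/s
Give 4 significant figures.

4.632e113 J/m³

u_P = c⁷/(ℏG²)
  = 2.177e59 / 4.699e-55
  = 4.632e113 J/m³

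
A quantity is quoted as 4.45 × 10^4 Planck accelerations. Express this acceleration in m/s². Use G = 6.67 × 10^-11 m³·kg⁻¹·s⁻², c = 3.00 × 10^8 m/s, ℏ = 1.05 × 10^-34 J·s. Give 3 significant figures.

One Planck acceleration: a_P = √(c⁷/(ℏG)) = 5.59 × 10^51 m/s².
4.45 × 10^4 × 5.59 × 10^51 m/s² = 2.49 × 10^56 m/s²

2.49 × 10^56 m/s²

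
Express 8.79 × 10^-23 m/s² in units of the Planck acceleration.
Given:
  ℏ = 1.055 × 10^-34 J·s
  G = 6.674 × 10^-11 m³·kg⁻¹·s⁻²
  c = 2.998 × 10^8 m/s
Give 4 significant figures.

1.581 × 10^-74

Planck acceleration: a_P = √(c⁷/(ℏG)) = 5.560 × 10^51 m/s².
8.79 × 10^-23 / 5.560 × 10^51 = 1.581 × 10^-74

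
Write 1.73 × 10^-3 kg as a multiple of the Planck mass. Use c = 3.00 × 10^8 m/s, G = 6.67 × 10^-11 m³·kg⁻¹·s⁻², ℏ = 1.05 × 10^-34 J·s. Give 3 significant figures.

Planck mass: m_P = √(ℏc/G) = 2.17 × 10^-8 kg.
1.73 × 10^-3 / 2.17 × 10^-8 = 7.96 × 10^4

7.96 × 10^4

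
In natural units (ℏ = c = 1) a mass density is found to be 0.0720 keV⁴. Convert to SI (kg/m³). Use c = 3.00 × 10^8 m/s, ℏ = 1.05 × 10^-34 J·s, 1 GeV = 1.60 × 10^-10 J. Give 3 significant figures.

Mass density is [E]/(c²[L]³) = [E]⁴/(ℏ³c⁵).
1 GeV⁴ → 1/(ℏ³c⁵) × (1 GeV in J)⁴ = 2.33 × 10^20 kg/m³.
Convert the energy scale: 0.0720 keV⁴ = 7.20 × 10^-26 GeV⁴.
Result: 7.20 × 10^-26 × 2.33 × 10^20 = 1.68 × 10^-5 kg/m³.

1.68 × 10^-5 kg/m³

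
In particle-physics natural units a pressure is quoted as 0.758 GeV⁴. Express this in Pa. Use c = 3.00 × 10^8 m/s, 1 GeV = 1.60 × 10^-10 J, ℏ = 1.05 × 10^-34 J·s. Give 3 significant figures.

1.59 × 10^37 Pa

Pressure is [E]/[L]³ = [E]⁴/(ℏc)³.
1 GeV⁴ → 1/(ℏc)³ × (1 GeV in J)⁴ = 2.10 × 10^37 Pa.
Result: 0.758 × 2.10 × 10^37 = 1.59 × 10^37 Pa.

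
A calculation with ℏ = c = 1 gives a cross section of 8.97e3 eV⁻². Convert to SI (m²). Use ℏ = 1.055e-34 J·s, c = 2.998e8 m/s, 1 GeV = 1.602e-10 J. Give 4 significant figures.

3.497e-10 m²

Area is [L]² = [E]⁻²·(ℏc)²; restore (ℏc)².
1 GeV⁻² → (ℏc)² × (1 GeV in J)⁻² = 3.898e-32 m².
Convert the energy scale: 8.97e3 eV⁻² = 8.97e21 GeV⁻².
Result: 8.97e21 × 3.898e-32 = 3.497e-10 m².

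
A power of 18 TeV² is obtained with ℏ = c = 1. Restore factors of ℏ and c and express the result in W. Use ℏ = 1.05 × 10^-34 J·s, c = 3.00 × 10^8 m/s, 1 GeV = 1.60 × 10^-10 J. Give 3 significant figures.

Power is [E]/[T] = [E]²/ℏ.
1 GeV² → 1/ℏ × (1 GeV in J)² = 2.44 × 10^14 W.
Convert the energy scale: 18 TeV² = 1.80 × 10^7 GeV².
Result: 1.80 × 10^7 × 2.44 × 10^14 = 4.39 × 10^21 W.

4.39 × 10^21 W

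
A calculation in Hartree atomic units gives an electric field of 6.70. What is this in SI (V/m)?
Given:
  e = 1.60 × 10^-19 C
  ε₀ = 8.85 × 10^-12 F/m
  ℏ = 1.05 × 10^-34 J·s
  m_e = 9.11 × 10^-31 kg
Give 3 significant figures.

3.49 × 10^12 V/m

One atomic unit of electric field: E_au = E_h/(e a₀) = m_e²e⁵/((4πε₀)³ℏ⁴) = 5.20 × 10^11 V/m.
6.70 × 5.20 × 10^11 V/m = 3.49 × 10^12 V/m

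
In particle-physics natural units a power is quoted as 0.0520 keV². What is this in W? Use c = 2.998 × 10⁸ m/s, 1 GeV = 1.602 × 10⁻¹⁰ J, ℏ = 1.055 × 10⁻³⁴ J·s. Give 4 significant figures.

Power is [E]/[T] = [E]²/ℏ.
1 GeV² → 1/ℏ × (1 GeV in J)² = 2.433 × 10¹⁴ W.
Convert the energy scale: 0.0520 keV² = 5.20 × 10⁻¹⁴ GeV².
Result: 5.20 × 10⁻¹⁴ × 2.433 × 10¹⁴ = 12.65 W.

12.65 W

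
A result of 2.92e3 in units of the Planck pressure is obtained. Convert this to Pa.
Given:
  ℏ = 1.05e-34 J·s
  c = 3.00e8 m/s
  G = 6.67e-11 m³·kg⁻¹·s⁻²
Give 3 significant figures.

1.37e117 Pa

One Planck pressure: p_P = c⁷/(ℏG²) = 4.68e113 Pa.
2.92e3 × 4.68e113 Pa = 1.37e117 Pa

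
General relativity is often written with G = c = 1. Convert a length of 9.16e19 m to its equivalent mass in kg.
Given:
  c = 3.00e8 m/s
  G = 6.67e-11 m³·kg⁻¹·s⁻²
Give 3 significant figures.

1.24e47 kg

Length → mass via c²/G.
9.16e19 m × (c²/G) = 1.24e47 kg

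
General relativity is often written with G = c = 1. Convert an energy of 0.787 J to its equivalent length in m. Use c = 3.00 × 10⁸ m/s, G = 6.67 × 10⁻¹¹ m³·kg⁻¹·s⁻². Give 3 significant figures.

Energy → length via G/c⁴.
0.787 J × (G/c⁴) = 6.48 × 10⁻⁴⁵ m

6.48 × 10⁻⁴⁵ m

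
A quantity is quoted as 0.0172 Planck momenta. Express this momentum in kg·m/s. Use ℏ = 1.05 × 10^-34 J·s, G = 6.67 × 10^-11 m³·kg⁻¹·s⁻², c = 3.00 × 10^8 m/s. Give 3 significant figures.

One Planck momentum: p_P = √(ℏc³/G) = 6.52 kg·m/s.
0.0172 × 6.52 kg·m/s = 0.112 kg·m/s

0.112 kg·m/s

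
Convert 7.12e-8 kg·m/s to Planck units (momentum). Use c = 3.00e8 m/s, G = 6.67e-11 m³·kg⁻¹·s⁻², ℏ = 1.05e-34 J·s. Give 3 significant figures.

Planck momentum: p_P = √(ℏc³/G) = 6.52 kg·m/s.
7.12e-8 / 6.52 = 1.09e-8

1.09e-8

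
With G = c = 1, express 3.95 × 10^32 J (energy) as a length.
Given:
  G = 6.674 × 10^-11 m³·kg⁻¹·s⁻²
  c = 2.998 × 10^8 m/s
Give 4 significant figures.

3.263 × 10^-12 m

Energy → length via G/c⁴.
3.95 × 10^32 J × (G/c⁴) = 3.263 × 10^-12 m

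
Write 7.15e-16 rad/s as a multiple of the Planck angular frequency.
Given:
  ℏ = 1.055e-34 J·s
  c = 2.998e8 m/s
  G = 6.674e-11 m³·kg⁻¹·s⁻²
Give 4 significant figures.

3.855e-59

Planck angular frequency: ω_P = √(c⁵/(ℏG)) = 1.855e43 rad/s.
7.15e-16 / 1.855e43 = 3.855e-59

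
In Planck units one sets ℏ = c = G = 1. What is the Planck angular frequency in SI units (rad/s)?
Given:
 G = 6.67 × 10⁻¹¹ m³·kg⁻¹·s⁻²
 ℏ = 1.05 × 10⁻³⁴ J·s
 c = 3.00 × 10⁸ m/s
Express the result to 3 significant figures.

1.86 × 10⁴³ rad/s

ω_P = √(c⁵/(ℏG))
  = √(3.47 × 10⁸⁶)
  = 1.86 × 10⁴³ rad/s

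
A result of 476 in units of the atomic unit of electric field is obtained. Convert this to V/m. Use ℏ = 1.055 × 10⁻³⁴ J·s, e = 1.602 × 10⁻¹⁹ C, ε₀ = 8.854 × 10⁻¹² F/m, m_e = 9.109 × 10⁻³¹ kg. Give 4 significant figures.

One atomic unit of electric field: E_au = E_h/(e a₀) = m_e²e⁵/((4πε₀)³ℏ⁴) = 5.131 × 10¹¹ V/m.
476 × 5.131 × 10¹¹ V/m = 2.442 × 10¹⁴ V/m

2.442 × 10¹⁴ V/m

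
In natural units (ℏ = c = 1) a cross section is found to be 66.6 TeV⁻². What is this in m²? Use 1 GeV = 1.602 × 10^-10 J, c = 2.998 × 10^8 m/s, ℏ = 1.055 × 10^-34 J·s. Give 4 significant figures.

Area is [L]² = [E]⁻²·(ℏc)²; restore (ℏc)².
1 GeV⁻² → (ℏc)² × (1 GeV in J)⁻² = 3.898 × 10^-32 m².
Convert the energy scale: 66.6 TeV⁻² = 6.66 × 10^-5 GeV⁻².
Result: 6.66 × 10^-5 × 3.898 × 10^-32 = 2.596 × 10^-36 m².

2.596 × 10^-36 m²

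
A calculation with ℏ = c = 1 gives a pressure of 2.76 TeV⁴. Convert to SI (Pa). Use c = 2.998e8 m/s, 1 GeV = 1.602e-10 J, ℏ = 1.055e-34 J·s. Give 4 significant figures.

Pressure is [E]/[L]³ = [E]⁴/(ℏc)³.
1 GeV⁴ → 1/(ℏc)³ × (1 GeV in J)⁴ = 2.082e37 Pa.
Convert the energy scale: 2.76 TeV⁴ = 2.76e12 GeV⁴.
Result: 2.76e12 × 2.082e37 = 5.745e49 Pa.

5.745e49 Pa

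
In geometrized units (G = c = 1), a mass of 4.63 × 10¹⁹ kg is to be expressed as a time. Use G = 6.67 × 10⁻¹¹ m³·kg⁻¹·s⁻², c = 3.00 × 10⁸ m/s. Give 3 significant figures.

1.14 × 10⁻¹⁶ s

Mass → time via G/c³.
4.63 × 10¹⁹ kg × (G/c³) = 1.14 × 10⁻¹⁶ s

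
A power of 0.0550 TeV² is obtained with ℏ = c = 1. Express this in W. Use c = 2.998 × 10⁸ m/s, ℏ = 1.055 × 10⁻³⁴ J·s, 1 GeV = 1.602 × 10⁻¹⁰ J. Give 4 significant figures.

1.338 × 10¹⁹ W

Power is [E]/[T] = [E]²/ℏ.
1 GeV² → 1/ℏ × (1 GeV in J)² = 2.433 × 10¹⁴ W.
Convert the energy scale: 0.0550 TeV² = 5.50 × 10⁴ GeV².
Result: 5.50 × 10⁴ × 2.433 × 10¹⁴ = 1.338 × 10¹⁹ W.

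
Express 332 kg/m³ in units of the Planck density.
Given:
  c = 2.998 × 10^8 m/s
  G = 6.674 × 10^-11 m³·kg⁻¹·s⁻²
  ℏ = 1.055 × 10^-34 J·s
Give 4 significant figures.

Planck density: ρ_P = c⁵/(ℏG²) = 5.154 × 10^96 kg/m³.
332 / 5.154 × 10^96 = 6.442 × 10^-95

6.442 × 10^-95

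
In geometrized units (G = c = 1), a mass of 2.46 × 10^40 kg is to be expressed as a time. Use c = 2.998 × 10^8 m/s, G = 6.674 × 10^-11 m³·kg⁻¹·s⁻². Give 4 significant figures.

Mass → time via G/c³.
2.46 × 10^40 kg × (G/c³) = 6.093 × 10^4 s

6.093 × 10^4 s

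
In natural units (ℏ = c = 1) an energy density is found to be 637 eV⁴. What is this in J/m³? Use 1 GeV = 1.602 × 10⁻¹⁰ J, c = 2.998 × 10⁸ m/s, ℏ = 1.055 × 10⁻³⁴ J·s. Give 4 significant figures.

[E]/[L]³ = [E]⁴/(ℏc)³; restore (ℏc)⁻³.
1 GeV⁴ → 1/(ℏc)³ × (1 GeV in J)⁴ = 2.082 × 10³⁷ J/m³.
Convert the energy scale: 637 eV⁴ = 6.37 × 10⁻³⁴ GeV⁴.
Result: 6.37 × 10⁻³⁴ × 2.082 × 10³⁷ = 1.326 × 10⁴ J/m³.

1.326 × 10⁴ J/m³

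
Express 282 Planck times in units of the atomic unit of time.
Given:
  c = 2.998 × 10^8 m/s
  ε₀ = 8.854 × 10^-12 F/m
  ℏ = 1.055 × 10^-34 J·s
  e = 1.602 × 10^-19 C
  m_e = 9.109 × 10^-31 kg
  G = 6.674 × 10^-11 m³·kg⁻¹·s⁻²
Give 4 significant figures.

Planck time: t_P = √(ℏG/c⁵) = 5.392 × 10^-44 s
atomic unit of time: τ_au = (4πε₀)²ℏ³/(m_e e⁴) = 2.423 × 10^-17 s
282 × 5.392 × 10^-44 / 2.423 × 10^-17 = 6.276 × 10^-25

6.276 × 10^-25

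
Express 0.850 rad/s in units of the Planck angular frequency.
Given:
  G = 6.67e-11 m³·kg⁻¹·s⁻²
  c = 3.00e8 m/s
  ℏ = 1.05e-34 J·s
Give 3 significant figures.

Planck angular frequency: ω_P = √(c⁵/(ℏG)) = 1.86e43 rad/s.
0.850 / 1.86e43 = 4.56e-44

4.56e-44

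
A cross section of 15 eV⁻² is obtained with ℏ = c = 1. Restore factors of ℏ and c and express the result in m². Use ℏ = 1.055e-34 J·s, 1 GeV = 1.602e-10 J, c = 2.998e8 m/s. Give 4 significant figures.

Area is [L]² = [E]⁻²·(ℏc)²; restore (ℏc)².
1 GeV⁻² → (ℏc)² × (1 GeV in J)⁻² = 3.898e-32 m².
Convert the energy scale: 15 eV⁻² = 1.50e19 GeV⁻².
Result: 1.50e19 × 3.898e-32 = 5.847e-13 m².

5.847e-13 m²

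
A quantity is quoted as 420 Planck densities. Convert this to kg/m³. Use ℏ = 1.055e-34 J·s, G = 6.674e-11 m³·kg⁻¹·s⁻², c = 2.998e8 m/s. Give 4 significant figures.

One Planck density: ρ_P = c⁵/(ℏG²) = 5.154e96 kg/m³.
420 × 5.154e96 kg/m³ = 2.165e99 kg/m³

2.165e99 kg/m³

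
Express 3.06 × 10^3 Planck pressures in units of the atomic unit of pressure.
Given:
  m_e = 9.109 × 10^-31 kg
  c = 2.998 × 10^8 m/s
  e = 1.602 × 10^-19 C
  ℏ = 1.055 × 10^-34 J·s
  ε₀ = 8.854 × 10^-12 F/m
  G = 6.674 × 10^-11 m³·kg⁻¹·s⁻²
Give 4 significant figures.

Planck pressure: p_P = c⁷/(ℏG²) = 4.632 × 10^113 Pa
atomic unit of pressure: P_au = E_h/a₀³ = m_e⁴e¹⁰/((4πε₀)⁵ℏ⁸) = 2.929 × 10^13 Pa
3.06 × 10^3 × 4.632 × 10^113 / 2.929 × 10^13 = 4.839 × 10^103

4.839 × 10^103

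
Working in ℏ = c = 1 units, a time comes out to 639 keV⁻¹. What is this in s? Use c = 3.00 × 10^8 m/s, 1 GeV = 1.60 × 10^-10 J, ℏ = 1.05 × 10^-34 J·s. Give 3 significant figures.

A time is [E]⁻¹ in ℏ=c=1; restore one factor of ℏ.
1 GeV⁻¹ → ℏ × (1 GeV in J)⁻¹ = 6.56 × 10^-25 s.
Convert the energy scale: 639 keV⁻¹ = 6.39 × 10^8 GeV⁻¹.
Result: 6.39 × 10^8 × 6.56 × 10^-25 = 4.19 × 10^-16 s.

4.19 × 10^-16 s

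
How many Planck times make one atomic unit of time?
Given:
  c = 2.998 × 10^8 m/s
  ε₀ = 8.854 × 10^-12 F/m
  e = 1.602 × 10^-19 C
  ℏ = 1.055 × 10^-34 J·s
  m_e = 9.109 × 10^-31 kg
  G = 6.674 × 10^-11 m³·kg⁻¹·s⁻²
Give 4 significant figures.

4.494 × 10^26

atomic unit of time: τ_au = (4πε₀)²ℏ³/(m_e e⁴) = 2.423 × 10^-17 s
Planck time: t_P = √(ℏG/c⁵) = 5.392 × 10^-44 s
ratio = 2.423 × 10^-17 / 5.392 × 10^-44 = 4.494 × 10^26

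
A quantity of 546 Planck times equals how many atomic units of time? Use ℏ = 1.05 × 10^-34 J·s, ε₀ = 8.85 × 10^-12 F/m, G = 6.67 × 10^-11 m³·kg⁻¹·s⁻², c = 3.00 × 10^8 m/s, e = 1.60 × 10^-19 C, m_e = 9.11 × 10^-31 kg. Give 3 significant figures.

1.22 × 10^-24

Planck time: t_P = √(ℏG/c⁵) = 5.37 × 10^-44 s
atomic unit of time: τ_au = (4πε₀)²ℏ³/(m_e e⁴) = 2.40 × 10^-17 s
546 × 5.37 × 10^-44 / 2.40 × 10^-17 = 1.22 × 10^-24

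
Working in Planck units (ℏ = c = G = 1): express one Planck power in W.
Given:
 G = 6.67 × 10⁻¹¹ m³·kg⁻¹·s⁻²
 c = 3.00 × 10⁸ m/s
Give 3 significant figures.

From ℏ = c = G = 1 the power scale is P_P = c⁵/G.
  = 2.43 × 10⁴² / 6.67 × 10⁻¹¹
  = 3.64 × 10⁵² W

3.64 × 10⁵² W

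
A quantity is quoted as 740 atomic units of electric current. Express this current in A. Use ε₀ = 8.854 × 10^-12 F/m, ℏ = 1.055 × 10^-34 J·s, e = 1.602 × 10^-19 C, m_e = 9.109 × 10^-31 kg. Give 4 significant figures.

One atomic unit of electric current: I_au = e E_h/ℏ = m_e e⁵/((4πε₀)²ℏ³) = 6.612 × 10^-3 A.
740 × 6.612 × 10^-3 A = 4.893 A

4.893 A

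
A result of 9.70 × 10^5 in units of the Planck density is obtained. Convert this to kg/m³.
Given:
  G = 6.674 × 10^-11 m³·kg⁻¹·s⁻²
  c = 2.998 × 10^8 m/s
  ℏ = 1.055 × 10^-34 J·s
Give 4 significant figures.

One Planck density: ρ_P = c⁵/(ℏG²) = 5.154 × 10^96 kg/m³.
9.70 × 10^5 × 5.154 × 10^96 kg/m³ = 4.999 × 10^102 kg/m³

4.999 × 10^102 kg/m³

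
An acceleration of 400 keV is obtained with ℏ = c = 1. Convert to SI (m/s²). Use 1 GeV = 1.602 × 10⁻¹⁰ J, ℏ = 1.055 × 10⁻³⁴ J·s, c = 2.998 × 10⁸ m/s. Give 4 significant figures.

Acceleration is [L]/[T]² = c·[E]/ℏ.
1 GeV → c/ℏ × (1 GeV in J) = 4.552 × 10³² m/s².
Convert the energy scale: 400 keV = 4.00 × 10⁻⁴ GeV.
Result: 4.00 × 10⁻⁴ × 4.552 × 10³² = 1.821 × 10²⁹ m/s².

1.821 × 10²⁹ m/s²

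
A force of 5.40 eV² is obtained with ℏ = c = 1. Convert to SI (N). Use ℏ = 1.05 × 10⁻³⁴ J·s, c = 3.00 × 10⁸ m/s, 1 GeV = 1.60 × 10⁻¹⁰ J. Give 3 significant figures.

4.39 × 10⁻¹² N

Force is [E]/[L] = [E]²/(ℏc); restore (ℏc)⁻¹.
1 GeV² → 1/(ℏc) × (1 GeV in J)² = 8.13 × 10⁵ N.
Convert the energy scale: 5.40 eV² = 5.40 × 10⁻¹⁸ GeV².
Result: 5.40 × 10⁻¹⁸ × 8.13 × 10⁵ = 4.39 × 10⁻¹² N.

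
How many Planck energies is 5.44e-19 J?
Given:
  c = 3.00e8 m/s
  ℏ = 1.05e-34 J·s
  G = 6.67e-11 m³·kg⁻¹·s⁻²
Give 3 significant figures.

2.78e-28

Planck energy: E_P = √(ℏc⁵/G) = 1.96e9 J.
5.44e-19 / 1.96e9 = 2.78e-28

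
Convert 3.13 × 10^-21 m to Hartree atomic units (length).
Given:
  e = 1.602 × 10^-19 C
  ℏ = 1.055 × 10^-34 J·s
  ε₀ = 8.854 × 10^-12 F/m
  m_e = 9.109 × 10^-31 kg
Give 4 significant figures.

Bohr radius: a₀ = 4πε₀ℏ²/(m_e e²) = 5.297 × 10^-11 m.
3.13 × 10^-21 / 5.297 × 10^-11 = 5.909 × 10^-11

5.909 × 10^-11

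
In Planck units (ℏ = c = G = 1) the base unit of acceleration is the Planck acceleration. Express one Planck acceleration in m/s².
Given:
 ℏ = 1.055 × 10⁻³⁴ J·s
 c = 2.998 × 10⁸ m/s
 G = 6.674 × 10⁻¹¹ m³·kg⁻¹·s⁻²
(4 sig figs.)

a_P = √(c⁷/(ℏG))
  = √(3.092 × 10¹⁰³)
  = 5.560 × 10⁵¹ m/s²

5.560 × 10⁵¹ m/s²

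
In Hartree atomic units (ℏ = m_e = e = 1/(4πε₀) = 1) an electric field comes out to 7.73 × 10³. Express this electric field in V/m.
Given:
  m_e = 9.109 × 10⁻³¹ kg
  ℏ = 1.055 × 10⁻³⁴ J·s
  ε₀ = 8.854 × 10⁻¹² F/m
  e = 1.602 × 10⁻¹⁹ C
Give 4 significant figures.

One atomic unit of electric field: E_au = E_h/(e a₀) = m_e²e⁵/((4πε₀)³ℏ⁴) = 5.131 × 10¹¹ V/m.
7.73 × 10³ × 5.131 × 10¹¹ V/m = 3.966 × 10¹⁵ V/m

3.966 × 10¹⁵ V/m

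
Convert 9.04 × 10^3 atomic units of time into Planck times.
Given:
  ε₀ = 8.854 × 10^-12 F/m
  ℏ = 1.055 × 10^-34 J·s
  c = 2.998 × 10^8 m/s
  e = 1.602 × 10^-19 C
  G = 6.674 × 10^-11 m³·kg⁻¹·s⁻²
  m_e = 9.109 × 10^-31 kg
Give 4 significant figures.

4.062 × 10^30

atomic unit of time: τ_au = (4πε₀)²ℏ³/(m_e e⁴) = 2.423 × 10^-17 s
Planck time: t_P = √(ℏG/c⁵) = 5.392 × 10^-44 s
9.04 × 10^3 × 2.423 × 10^-17 / 5.392 × 10^-44 = 4.062 × 10^30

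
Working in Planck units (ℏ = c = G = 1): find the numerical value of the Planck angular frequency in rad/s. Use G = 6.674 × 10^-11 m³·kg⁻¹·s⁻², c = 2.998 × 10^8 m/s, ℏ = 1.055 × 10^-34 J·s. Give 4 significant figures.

From ℏ = c = G = 1 the angular frequency scale is ω_P = √(c⁵/(ℏG)).
  = √(3.440 × 10^86)
  = 1.855 × 10^43 rad/s

1.855 × 10^43 rad/s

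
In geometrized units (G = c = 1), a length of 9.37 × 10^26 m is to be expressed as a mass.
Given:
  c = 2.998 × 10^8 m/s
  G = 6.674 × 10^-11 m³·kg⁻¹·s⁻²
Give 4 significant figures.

Length → mass via c²/G.
9.37 × 10^26 m × (c²/G) = 1.262 × 10^54 kg

1.262 × 10^54 kg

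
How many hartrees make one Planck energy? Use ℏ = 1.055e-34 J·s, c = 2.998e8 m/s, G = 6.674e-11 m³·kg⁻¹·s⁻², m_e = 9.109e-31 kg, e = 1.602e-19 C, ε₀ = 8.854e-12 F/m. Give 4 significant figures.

4.494e26

Planck energy: E_P = √(ℏc⁵/G) = 1.957e9 J
hartree: E_h = m_e e⁴/(4πε₀ℏ)² = 4.354e-18 J
ratio = 1.957e9 / 4.354e-18 = 4.494e26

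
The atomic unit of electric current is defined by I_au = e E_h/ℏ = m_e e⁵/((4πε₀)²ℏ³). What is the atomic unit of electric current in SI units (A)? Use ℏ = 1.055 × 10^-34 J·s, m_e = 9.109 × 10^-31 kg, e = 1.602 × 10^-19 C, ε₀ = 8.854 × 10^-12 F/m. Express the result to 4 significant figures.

6.612 × 10^-3 A

I_au = e E_h/ℏ = m_e e⁵/((4πε₀)²ℏ³)
E_h = 4.354 × 10^-18 J
e·E_h/ℏ = 6.612 × 10^-3 A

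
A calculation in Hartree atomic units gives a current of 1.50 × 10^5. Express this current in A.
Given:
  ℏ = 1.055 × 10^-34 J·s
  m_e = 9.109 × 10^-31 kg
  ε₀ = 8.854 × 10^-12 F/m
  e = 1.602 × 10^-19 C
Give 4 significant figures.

991.8 A

One atomic unit of electric current: I_au = e E_h/ℏ = m_e e⁵/((4πε₀)²ℏ³) = 6.612 × 10^-3 A.
1.50 × 10^5 × 6.612 × 10^-3 A = 991.8 A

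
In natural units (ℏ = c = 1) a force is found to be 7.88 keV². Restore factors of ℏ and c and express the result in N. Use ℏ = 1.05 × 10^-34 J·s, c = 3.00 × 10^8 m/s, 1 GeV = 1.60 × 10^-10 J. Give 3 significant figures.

6.40 × 10^-6 N

Force is [E]/[L] = [E]²/(ℏc); restore (ℏc)⁻¹.
1 GeV² → 1/(ℏc) × (1 GeV in J)² = 8.13 × 10^5 N.
Convert the energy scale: 7.88 keV² = 7.88 × 10^-12 GeV².
Result: 7.88 × 10^-12 × 8.13 × 10^5 = 6.40 × 10^-6 N.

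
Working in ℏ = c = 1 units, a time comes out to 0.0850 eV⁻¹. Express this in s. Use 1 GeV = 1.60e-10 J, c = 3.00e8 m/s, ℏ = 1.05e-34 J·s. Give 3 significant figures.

5.58e-17 s

A time is [E]⁻¹ in ℏ=c=1; restore one factor of ℏ.
1 GeV⁻¹ → ℏ × (1 GeV in J)⁻¹ = 6.56e-25 s.
Convert the energy scale: 0.0850 eV⁻¹ = 8.50e7 GeV⁻¹.
Result: 8.50e7 × 6.56e-25 = 5.58e-17 s.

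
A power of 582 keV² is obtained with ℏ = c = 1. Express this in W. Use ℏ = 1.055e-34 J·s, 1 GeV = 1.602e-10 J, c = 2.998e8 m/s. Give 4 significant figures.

Power is [E]/[T] = [E]²/ℏ.
1 GeV² → 1/ℏ × (1 GeV in J)² = 2.433e14 W.
Convert the energy scale: 582 keV² = 5.82e-10 GeV².
Result: 5.82e-10 × 2.433e14 = 1.416e5 W.

1.416e5 W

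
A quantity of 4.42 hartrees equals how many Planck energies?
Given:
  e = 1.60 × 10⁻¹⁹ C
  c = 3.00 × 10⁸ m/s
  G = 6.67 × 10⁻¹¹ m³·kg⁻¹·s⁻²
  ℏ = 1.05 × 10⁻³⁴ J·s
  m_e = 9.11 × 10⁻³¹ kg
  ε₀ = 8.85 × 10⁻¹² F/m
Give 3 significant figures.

9.89 × 10⁻²⁷

hartree: E_h = m_e e⁴/(4πε₀ℏ)² = 4.38 × 10⁻¹⁸ J
Planck energy: E_P = √(ℏc⁵/G) = 1.96 × 10⁹ J
4.42 × 4.38 × 10⁻¹⁸ / 1.96 × 10⁹ = 9.89 × 10⁻²⁷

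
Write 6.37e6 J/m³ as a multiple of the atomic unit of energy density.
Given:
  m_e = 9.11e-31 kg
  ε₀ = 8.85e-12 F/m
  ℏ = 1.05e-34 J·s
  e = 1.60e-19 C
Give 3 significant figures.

atomic unit of energy density: u_au = E_h/a₀³ = m_e⁴e¹⁰/((4πε₀)⁵ℏ⁸) = 3.01e13 J/m³.
6.37e6 / 3.01e13 = 2.11e-7

2.11e-7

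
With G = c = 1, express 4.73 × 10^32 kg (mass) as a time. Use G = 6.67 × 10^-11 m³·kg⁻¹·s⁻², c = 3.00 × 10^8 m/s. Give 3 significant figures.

1.17 × 10^-3 s

Mass → time via G/c³.
4.73 × 10^32 kg × (G/c³) = 1.17 × 10^-3 s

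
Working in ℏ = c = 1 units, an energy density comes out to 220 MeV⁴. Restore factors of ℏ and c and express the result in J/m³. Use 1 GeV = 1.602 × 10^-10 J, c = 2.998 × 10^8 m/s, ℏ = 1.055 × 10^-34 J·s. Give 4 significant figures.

4.580 × 10^27 J/m³

[E]/[L]³ = [E]⁴/(ℏc)³; restore (ℏc)⁻³.
1 GeV⁴ → 1/(ℏc)³ × (1 GeV in J)⁴ = 2.082 × 10^37 J/m³.
Convert the energy scale: 220 MeV⁴ = 2.20 × 10^-10 GeV⁴.
Result: 2.20 × 10^-10 × 2.082 × 10^37 = 4.580 × 10^27 J/m³.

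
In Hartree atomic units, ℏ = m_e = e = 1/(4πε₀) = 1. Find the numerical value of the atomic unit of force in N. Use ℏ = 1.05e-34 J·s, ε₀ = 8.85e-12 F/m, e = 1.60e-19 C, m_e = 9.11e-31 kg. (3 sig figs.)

From ℏ = m_e = e = 1/(4πε₀) = 1 the force scale is F_au = E_h/a₀ = m_e²e⁶/((4πε₀)³ℏ⁴).
E_h = 4.38e-18 J
a₀ = 5.26e-11 m
E_h/a₀ = 8.33e-8 N

8.33e-8 N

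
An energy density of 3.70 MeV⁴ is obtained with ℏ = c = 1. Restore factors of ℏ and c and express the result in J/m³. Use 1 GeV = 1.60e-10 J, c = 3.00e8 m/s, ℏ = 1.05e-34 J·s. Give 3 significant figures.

7.76e25 J/m³

[E]/[L]³ = [E]⁴/(ℏc)³; restore (ℏc)⁻³.
1 GeV⁴ → 1/(ℏc)³ × (1 GeV in J)⁴ = 2.10e37 J/m³.
Convert the energy scale: 3.70 MeV⁴ = 3.70e-12 GeV⁴.
Result: 3.70e-12 × 2.10e37 = 7.76e25 J/m³.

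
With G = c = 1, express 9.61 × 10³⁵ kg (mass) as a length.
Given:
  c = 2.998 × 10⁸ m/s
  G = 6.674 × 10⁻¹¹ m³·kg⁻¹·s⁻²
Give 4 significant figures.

7.136 × 10⁸ m

In G = c = 1 units mass has dimensions of length; the conversion factor is G/c².
9.61 × 10³⁵ kg × (G/c²) = 7.136 × 10⁸ m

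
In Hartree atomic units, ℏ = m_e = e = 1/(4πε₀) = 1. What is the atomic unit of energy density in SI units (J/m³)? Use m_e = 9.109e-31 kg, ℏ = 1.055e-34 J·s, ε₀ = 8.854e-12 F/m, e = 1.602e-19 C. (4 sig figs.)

2.929e13 J/m³

The unique combination of the constants set to 1 with dimensions of energy density is u_au = E_h/a₀³ = m_e⁴e¹⁰/((4πε₀)⁵ℏ⁸).
E_h = 4.354e-18 J
a₀ = 5.297e-11 m
E_h/a₀³ = 2.929e13 J/m³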